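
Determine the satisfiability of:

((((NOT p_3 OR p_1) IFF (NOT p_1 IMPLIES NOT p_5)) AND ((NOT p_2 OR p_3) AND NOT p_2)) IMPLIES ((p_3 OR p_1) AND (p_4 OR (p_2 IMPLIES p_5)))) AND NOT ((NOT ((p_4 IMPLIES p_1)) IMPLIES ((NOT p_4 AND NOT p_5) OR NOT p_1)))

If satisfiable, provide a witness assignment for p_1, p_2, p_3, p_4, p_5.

Unsatisfiable — no assignment works.

The conjunct NOT ((NOT ((p_4 IMPLIES p_1)) IMPLIES ((NOT p_4 AND NOT p_5) OR NOT p_1))) is unsatisfiable on its own:
  p_1=F, p_4=F, p_5=F: evaluates to False.
  p_1=F, p_4=F, p_5=T: evaluates to False.
  p_1=F, p_4=T, p_5=F: evaluates to False.
  p_1=F, p_4=T, p_5=T: evaluates to False.
  p_1=T, p_4=F, p_5=F: evaluates to False.
  p_1=T, p_4=F, p_5=T: evaluates to False.
  p_1=T, p_4=T, p_5=F: evaluates to False.
  p_1=T, p_4=T, p_5=T: evaluates to False.
So the whole conjunction is unsatisfiable.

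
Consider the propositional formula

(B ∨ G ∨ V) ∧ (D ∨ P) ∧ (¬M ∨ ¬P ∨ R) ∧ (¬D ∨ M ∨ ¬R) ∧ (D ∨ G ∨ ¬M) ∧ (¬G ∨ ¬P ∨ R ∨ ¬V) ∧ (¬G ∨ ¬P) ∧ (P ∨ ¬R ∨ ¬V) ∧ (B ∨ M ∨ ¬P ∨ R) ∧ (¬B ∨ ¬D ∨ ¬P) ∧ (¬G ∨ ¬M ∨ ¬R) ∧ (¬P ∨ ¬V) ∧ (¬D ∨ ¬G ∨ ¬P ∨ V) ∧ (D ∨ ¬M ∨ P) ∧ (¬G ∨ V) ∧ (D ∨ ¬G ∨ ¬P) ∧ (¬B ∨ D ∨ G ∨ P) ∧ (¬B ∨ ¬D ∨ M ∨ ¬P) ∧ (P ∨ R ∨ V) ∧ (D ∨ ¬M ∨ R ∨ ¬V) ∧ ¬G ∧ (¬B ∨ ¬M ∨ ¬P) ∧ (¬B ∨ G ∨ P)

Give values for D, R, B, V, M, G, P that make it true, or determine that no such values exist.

D: True, R: False, B: False, V: True, M: False, G: False, P: False

Unit clause (¬G) forces G = False.
Set D = True.
Set R = False.
Try B = True:
  (¬B ∨ ¬D ∨ ¬P) forces P = False.
  clause (¬B ∨ G ∨ P) is falsified — backtrack.
So B = False.
  then (B ∨ G ∨ V) forces V = True.
  then (¬P ∨ ¬V) forces P = False.
Set M = False.
All clauses satisfied.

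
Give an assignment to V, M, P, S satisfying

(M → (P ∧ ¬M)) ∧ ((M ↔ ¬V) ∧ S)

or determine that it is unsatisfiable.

V: True, M: False, P: False, S: True

  M → (P ∧ ¬M) = True
    P ∧ ¬M = False
      ¬M = True
  (M ↔ ¬V) ∧ S = True
    M ↔ ¬V = True
      ¬V = False
Both conjuncts True, so the formula holds.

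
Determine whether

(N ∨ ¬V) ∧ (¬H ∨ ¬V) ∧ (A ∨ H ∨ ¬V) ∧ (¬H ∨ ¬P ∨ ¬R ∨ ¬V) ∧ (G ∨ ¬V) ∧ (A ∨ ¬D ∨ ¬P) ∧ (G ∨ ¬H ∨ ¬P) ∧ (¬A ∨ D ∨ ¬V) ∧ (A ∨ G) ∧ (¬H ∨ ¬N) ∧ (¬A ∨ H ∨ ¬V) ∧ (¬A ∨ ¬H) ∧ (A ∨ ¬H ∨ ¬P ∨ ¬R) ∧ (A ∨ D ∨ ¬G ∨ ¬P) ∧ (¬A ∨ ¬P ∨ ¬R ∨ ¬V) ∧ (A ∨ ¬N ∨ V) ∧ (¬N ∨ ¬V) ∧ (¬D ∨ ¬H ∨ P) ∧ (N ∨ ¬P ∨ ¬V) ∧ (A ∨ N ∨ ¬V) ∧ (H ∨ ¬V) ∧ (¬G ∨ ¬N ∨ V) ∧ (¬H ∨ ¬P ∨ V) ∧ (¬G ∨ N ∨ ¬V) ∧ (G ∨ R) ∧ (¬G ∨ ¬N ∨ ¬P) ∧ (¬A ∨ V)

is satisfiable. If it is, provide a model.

N=F, R=T, D=T, P=F, V=F, H=F, G=T, A=F

Try N = True:
  (¬H ∨ ¬N) forces H = False.
  (¬N ∨ ¬V) forces V = False.
  (A ∨ ¬N ∨ V) forces A = True.
  clause (¬A ∨ V) is falsified — backtrack.
So N = False.
  then (N ∨ ¬V) forces V = False.
  then (¬A ∨ V) forces A = False.
  then (A ∨ G) forces G = True.
Set R = True.
Set D = True.
  then (A ∨ ¬D ∨ ¬P) forces P = False.
  then (¬D ∨ ¬H ∨ P) forces H = False.
All clauses satisfied.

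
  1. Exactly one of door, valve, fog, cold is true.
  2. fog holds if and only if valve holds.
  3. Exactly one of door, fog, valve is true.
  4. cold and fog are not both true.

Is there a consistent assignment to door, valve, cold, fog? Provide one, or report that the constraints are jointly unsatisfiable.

door=T, valve=F, cold=F, fog=F

  (1) {door, valve, fog, cold}: 1 true — exactly one ✓
  (2) fog=F, valve=F — same ✓
  (3) {door, fog, valve}: 1 true — exactly one ✓
  (4) cold=F, fog=F — not both ✓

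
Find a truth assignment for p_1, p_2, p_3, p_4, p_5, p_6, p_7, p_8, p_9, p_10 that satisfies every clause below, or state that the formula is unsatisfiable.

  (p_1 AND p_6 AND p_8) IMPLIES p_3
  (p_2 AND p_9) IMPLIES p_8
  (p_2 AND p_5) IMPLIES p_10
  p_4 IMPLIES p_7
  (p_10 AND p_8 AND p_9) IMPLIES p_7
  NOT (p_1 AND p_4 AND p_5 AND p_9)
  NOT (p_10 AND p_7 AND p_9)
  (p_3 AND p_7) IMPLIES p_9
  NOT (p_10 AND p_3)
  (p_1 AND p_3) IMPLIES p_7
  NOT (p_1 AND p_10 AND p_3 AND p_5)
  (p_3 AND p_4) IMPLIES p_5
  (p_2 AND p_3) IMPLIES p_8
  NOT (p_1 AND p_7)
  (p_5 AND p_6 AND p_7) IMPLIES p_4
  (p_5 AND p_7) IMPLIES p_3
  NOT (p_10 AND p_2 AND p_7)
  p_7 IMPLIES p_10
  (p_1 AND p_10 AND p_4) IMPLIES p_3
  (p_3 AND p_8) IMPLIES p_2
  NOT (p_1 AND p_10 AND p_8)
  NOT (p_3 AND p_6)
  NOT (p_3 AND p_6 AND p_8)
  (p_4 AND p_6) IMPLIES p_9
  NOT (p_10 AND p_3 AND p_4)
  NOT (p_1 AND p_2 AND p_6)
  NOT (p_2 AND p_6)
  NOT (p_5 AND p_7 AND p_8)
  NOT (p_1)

Unit clause (NOT p_1) forces p_1 = False.
Set p_2 = False.
Set p_3 = False.
Set p_4 = False.
Set p_5 = True.
  then (p_3 OR NOT p_5 OR NOT p_7) forces p_7 = False.
Set p_6 = True.
Set p_8 = False.
Set p_9 = False.
Set p_10 = True.
All clauses satisfied.

p_1: False; p_2: False; p_3: False; p_4: False; p_5: True; p_6: True; p_7: False; p_8: False; p_9: False; p_10: True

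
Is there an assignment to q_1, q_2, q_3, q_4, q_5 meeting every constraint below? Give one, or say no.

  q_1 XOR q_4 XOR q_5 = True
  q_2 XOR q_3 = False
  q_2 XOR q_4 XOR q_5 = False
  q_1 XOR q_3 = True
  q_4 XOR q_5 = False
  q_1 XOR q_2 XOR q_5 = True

q_1 = True, q_2 = False, q_3 = False, q_4 = False, q_5 = False

q_1 XOR q_4 XOR q_5 = T XOR F XOR F = True ✓
q_2 XOR q_3 = F XOR F = False ✓
q_2 XOR q_4 XOR q_5 = F XOR F XOR F = False ✓
q_1 XOR q_3 = T XOR F = True ✓
q_4 XOR q_5 = F XOR F = False ✓
q_1 XOR q_2 XOR q_5 = T XOR F XOR F = True ✓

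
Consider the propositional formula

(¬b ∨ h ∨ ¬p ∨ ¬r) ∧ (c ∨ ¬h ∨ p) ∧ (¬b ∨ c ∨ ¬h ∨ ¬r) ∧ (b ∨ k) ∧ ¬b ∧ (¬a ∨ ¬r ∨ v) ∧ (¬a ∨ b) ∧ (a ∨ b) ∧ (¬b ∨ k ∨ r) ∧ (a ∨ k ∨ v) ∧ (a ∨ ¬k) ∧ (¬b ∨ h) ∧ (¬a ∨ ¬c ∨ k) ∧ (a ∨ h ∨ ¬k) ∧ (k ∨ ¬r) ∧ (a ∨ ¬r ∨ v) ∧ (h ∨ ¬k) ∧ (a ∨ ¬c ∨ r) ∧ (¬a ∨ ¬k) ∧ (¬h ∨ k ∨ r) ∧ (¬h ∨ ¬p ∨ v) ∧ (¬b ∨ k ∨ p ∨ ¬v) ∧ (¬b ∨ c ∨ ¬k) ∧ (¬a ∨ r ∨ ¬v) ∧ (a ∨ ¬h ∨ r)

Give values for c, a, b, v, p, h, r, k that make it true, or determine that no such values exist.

The formula is unsatisfiable.

Case a = True:
  (¬b) forces b = False.
  Clause (¬a ∨ b) is falsified — contradiction.
Case a = False:
  (¬b) forces b = False.
  Clause (a ∨ b) is falsified — contradiction.
Both cases fail, so the formula is unsatisfiable.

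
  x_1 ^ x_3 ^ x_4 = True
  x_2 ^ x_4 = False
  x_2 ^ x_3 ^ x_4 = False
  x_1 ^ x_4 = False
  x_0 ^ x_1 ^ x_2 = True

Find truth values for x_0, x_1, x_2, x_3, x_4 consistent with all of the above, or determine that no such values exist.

Adding constraints 1, 2, 3, 4 mod 2: every variable appears an even number of times on the left, so the left side is 0.
But the right sides sum to 1 (mod 2). 0 ≠ 1 — the system is inconsistent.

The formula is unsatisfiable.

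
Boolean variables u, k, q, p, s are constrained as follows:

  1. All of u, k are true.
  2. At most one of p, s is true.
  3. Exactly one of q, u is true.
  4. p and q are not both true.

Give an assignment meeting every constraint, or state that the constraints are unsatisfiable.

u = True; k = True; q = False; p = False; s = True

  (1) {u, k}: all 2 true ✓
  (2) {p, s}: 1 true — at most one ✓
  (3) {q, u}: 1 true — exactly one ✓
  (4) p=F, q=F — not both ✓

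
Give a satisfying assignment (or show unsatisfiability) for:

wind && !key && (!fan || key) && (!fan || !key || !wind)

Unit clause (wind) forces wind = True.
Unit clause (!key) forces key = False.
In (!fan || key) only !fan is left, so fan = False.
Check each clause:
  (wind): wind holds.
  (!key): !key holds.
  (!fan || key): !fan holds.
  (!fan || !key || !wind): !fan holds.
All clauses satisfied.

key = False, wind = True, fan = False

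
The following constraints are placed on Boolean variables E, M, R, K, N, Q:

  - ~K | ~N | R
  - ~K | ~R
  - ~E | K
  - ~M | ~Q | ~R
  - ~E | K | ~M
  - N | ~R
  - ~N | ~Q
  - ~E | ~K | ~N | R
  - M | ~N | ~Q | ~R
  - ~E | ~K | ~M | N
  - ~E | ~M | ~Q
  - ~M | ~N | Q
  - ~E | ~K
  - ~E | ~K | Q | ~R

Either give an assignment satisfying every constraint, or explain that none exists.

Set E = False.
Set M = False.
Set R = False.
Set K = False.
Set N = True.
  then (~N | ~Q) forces Q = False.
All clauses satisfied.

E = False; M = False; R = False; K = False; N = True; Q = False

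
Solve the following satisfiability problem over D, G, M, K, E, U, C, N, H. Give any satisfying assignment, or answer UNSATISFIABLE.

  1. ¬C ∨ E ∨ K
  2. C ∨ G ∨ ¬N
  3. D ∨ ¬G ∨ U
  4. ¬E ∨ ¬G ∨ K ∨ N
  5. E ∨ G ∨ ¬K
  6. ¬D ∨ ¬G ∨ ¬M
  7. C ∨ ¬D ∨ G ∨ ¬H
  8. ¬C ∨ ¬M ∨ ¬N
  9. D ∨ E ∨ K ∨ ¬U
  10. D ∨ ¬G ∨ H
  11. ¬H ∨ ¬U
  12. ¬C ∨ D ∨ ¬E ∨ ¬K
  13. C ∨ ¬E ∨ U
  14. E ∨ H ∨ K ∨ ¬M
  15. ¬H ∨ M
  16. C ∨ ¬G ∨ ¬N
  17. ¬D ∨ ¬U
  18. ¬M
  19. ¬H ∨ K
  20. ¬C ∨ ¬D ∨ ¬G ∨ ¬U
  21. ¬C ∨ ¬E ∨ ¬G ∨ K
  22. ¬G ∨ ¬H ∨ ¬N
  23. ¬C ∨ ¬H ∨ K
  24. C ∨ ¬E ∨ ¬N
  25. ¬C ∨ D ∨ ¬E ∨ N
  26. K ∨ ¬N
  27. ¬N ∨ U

Unit clause (¬M) forces M = False.
In (¬H ∨ M) only ¬H is left, so H = False.
Set D = False.
  then (D ∨ ¬G ∨ H) forces G = False.
Set K = False.
  then (K ∨ ¬N) forces N = False.
Set E = True.
  then (¬C ∨ D ∨ ¬E ∨ N) forces C = False.
  then (C ∨ ¬E ∨ U) forces U = True.
All clauses satisfied.

D: False, G: False, M: False, K: False, E: True, U: True, C: False, N: False, H: False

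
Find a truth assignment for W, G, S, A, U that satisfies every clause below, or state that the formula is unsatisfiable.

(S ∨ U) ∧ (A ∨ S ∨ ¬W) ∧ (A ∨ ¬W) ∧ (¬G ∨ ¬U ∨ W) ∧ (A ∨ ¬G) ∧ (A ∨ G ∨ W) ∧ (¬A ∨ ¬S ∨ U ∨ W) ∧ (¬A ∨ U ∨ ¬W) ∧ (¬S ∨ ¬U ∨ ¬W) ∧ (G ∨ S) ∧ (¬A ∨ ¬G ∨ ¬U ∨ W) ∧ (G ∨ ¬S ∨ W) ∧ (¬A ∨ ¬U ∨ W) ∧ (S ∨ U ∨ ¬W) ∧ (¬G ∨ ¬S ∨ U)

W: True; G: True; S: False; A: True; U: True

Set W = True.
  then (A ∨ ¬W) forces A = True.
  then (¬A ∨ U ∨ ¬W) forces U = True.
  then (¬S ∨ ¬U ∨ ¬W) forces S = False.
  then (G ∨ S) forces G = True.
All clauses satisfied.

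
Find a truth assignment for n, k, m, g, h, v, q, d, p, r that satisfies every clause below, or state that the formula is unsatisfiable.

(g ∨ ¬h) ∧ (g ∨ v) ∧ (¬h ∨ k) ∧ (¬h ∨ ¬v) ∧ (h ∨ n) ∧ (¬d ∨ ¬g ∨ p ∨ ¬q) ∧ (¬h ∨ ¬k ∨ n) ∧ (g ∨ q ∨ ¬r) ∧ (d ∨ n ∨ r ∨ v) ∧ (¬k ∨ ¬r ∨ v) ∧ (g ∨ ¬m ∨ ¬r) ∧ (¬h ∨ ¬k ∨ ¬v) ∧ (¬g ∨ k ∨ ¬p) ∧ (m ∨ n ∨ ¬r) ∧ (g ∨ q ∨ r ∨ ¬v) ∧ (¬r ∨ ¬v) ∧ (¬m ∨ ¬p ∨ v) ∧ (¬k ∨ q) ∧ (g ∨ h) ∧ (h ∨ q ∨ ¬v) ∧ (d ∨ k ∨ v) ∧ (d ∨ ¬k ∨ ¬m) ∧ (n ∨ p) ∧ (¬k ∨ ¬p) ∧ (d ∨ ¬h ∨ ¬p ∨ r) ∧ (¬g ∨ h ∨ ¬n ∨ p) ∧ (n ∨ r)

Try n = False:
  (h ∨ n) forces h = True.
  (g ∨ ¬h) forces g = True.
  (¬h ∨ k) forces k = True.
  clause (¬h ∨ ¬k ∨ n) is falsified — backtrack.
So n = True.
Try k = False:
  (¬h ∨ k) forces h = False.
  (g ∨ h) forces g = True.
  (¬g ∨ k ∨ ¬p) forces p = False.
  clause (¬g ∨ h ∨ ¬n ∨ p) is falsified — backtrack.
So k = True.
  then (¬k ∨ q) forces q = True.
  then (¬k ∨ ¬p) forces p = False.
Try m = True:
  (d ∨ ¬k ∨ ¬m) forces d = True.
  (¬d ∨ ¬g ∨ p ∨ ¬q) forces g = False.
  (g ∨ ¬h) forces h = False.
  clause (g ∨ h) is falsified — backtrack.
So m = False.
Try g = False:
  (g ∨ ¬h) forces h = False.
  clause (g ∨ h) is falsified — backtrack.
So g = True.
  then (¬d ∨ ¬g ∨ p ∨ ¬q) forces d = False.
  then (¬g ∨ h ∨ ¬n ∨ p) forces h = True.
  then (¬h ∨ ¬v) forces v = False.
  then (¬k ∨ ¬r ∨ v) forces r = False.
All clauses satisfied.

n: True; k: True; m: False; g: True; h: True; v: False; q: True; d: False; p: False; r: False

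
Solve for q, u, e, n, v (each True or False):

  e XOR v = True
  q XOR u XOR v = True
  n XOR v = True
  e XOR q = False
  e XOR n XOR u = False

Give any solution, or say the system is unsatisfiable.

q: True, u: False, e: True, n: True, v: False

e XOR v = T XOR F = True ✓
q XOR u XOR v = T XOR F XOR F = True ✓
n XOR v = T XOR F = True ✓
e XOR q = T XOR T = False ✓
e XOR n XOR u = T XOR T XOR F = False ✓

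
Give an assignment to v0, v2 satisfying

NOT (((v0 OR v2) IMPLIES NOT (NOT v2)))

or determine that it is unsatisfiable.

v0: True, v2: False

  NOT (((v0 OR v2) IMPLIES NOT (NOT v2))) = True
    (v0 OR v2) IMPLIES NOT (NOT v2) = False
      v0 OR v2 = True
      NOT (NOT v2) = False
        NOT v2 = True
The formula evaluates to True.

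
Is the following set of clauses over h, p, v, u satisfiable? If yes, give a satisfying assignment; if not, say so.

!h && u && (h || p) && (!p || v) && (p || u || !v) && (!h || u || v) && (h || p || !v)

Unit clause (!h) forces h = False.
Unit clause (u) forces u = True.
In (h || p) only p is left, so p = True.
In (!p || v) only v is left, so v = True.
All clauses satisfied.

h = False, p = True, v = True, u = True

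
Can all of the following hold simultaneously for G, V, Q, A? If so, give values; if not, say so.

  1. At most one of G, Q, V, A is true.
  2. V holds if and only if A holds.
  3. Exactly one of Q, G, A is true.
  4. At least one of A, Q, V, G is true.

G=F; V=F; Q=T; A=F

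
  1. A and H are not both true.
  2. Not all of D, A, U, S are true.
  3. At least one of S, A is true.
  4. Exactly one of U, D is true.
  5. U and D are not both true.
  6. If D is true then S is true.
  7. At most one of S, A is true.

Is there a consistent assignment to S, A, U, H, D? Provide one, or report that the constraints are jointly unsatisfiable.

S = True, A = False, U = True, H = False, D = False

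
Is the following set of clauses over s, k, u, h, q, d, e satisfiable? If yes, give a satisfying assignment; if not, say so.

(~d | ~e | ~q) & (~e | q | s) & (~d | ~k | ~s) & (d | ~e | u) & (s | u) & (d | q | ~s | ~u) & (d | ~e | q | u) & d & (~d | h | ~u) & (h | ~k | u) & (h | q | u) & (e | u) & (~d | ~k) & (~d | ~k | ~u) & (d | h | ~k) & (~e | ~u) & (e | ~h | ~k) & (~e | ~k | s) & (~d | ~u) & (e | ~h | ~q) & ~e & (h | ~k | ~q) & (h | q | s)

The formula is unsatisfiable.

Case e = True:
  Clause (~e) is falsified — contradiction.
Case e = False:
  (d) forces d = True.
  (e | u) forces u = True.
  Clause (~d | ~u) is falsified — contradiction.
Both cases fail, so the formula is unsatisfiable.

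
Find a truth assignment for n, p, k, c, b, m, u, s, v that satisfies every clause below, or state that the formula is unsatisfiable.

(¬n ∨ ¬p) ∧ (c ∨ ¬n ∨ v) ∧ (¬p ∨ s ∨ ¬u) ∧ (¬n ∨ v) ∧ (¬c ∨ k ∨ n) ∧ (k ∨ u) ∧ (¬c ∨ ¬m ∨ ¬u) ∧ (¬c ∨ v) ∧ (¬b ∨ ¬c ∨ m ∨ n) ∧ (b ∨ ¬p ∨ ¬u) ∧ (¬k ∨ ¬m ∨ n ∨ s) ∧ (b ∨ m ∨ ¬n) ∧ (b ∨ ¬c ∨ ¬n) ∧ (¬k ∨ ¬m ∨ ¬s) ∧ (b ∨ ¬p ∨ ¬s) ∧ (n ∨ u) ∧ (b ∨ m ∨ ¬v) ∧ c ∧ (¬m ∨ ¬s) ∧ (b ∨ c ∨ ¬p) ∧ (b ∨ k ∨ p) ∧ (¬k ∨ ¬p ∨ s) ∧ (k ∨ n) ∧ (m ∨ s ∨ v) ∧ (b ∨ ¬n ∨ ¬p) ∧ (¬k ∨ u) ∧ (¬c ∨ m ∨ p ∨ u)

Unit clause (c) forces c = True.
In (¬c ∨ v) only v is left, so v = True.
Try n = False:
  (¬c ∨ k ∨ n) forces k = True.
  (n ∨ u) forces u = True.
  (¬c ∨ ¬m ∨ ¬u) forces m = False.
  (¬b ∨ ¬c ∨ m ∨ n) forces b = False.
  clause (b ∨ m ∨ ¬v) is falsified — backtrack.
So n = True.
  then (¬n ∨ ¬p) forces p = False.
  then (b ∨ ¬c ∨ ¬n) forces b = True.
Set k = True.
  then (¬k ∨ u) forces u = True.
  then (¬c ∨ ¬m ∨ ¬u) forces m = False.
Set s = True.
All clauses satisfied.

n = True, p = False, k = True, c = True, b = True, m = False, u = True, s = True, v = True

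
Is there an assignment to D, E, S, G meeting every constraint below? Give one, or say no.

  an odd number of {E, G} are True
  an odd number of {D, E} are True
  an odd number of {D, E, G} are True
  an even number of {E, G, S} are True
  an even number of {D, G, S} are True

Adding constraints 2, 4, 5 mod 2: every variable appears an even number of times on the left, so the left side is 0.
But the right sides sum to 1 (mod 2). 0 ≠ 1 — the system is inconsistent.

UNSATISFIABLE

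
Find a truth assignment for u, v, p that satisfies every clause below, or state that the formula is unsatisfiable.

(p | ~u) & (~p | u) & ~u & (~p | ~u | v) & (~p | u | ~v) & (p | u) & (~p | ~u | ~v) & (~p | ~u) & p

Unsatisfiable — no assignment works.

Case u = True:
  Clause (~u) is falsified — contradiction.
Case u = False:
  (~p | u) forces p = False.
  Clause (p | u) is falsified — contradiction.
Both cases fail, so the formula is unsatisfiable.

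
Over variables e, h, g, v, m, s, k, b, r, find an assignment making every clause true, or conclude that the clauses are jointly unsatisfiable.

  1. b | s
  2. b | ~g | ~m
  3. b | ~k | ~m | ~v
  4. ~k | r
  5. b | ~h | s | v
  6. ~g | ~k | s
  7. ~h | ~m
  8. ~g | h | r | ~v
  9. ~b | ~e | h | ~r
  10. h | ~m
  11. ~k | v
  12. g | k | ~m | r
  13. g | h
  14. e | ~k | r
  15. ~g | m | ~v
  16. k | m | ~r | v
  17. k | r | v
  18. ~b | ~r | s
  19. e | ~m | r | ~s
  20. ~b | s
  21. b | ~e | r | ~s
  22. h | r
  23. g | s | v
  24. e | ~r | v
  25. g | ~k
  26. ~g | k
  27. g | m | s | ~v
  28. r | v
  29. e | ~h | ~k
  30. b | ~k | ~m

Set e = False.
Try h = False:
  (h | ~m) forces m = False.
  (g | h) forces g = True.
  (~g | m | ~v) forces v = False.
  (~k | v) forces k = False.
  clause (~g | k) is falsified — backtrack.
So h = True.
  then (~h | ~m) forces m = False.
  then (e | ~h | ~k) forces k = False.
  then (~g | k) forces g = False.
Set v = True.
  then (g | m | s | ~v) forces s = True.
Set b = False.
Set r = False.
All clauses satisfied.

e = False, h = True, g = False, v = True, m = False, s = True, k = False, b = False, r = False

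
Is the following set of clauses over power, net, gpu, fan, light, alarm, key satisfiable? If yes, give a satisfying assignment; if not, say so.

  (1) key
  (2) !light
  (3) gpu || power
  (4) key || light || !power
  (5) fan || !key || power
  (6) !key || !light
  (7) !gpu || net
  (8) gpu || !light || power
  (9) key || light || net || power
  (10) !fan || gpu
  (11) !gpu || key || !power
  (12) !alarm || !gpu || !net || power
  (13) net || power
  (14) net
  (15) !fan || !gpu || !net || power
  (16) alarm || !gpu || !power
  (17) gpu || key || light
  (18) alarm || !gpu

power = True, net = True, gpu = False, fan = False, light = False, alarm = False, key = True

Unit clause (key) forces key = True.
Unit clause (!light) forces light = False.
Unit clause (net) forces net = True.
Try power = False:
  (gpu || power) forces gpu = True.
  (fan || !key || power) forces fan = True.
  clause (!fan || !gpu || !net || power) is falsified — backtrack.
So power = True.
Set gpu = False.
  then (!fan || gpu) forces fan = False.
Set alarm = False.
All clauses satisfied.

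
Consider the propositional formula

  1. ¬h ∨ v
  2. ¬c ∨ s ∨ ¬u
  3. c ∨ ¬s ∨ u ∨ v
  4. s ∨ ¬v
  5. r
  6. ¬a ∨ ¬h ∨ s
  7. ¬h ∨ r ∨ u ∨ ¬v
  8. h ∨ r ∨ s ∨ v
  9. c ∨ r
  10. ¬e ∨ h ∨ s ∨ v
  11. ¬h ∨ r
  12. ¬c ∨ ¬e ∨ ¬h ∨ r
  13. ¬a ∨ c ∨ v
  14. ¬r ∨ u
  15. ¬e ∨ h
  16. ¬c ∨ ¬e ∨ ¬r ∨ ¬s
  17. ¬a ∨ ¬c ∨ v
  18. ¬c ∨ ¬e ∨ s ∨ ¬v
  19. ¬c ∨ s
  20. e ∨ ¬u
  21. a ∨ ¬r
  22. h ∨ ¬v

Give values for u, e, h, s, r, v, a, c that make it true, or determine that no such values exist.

Unit clause (r) forces r = True.
In (¬r ∨ u) only u is left, so u = True.
In (e ∨ ¬u) only e is left, so e = True.
In (a ∨ ¬r) only a is left, so a = True.
In (¬e ∨ h) only h is left, so h = True.
In (¬h ∨ v) only v is left, so v = True.
In (s ∨ ¬v) only s is left, so s = True.
In (¬c ∨ ¬e ∨ ¬r ∨ ¬s) only ¬c is left, so c = False.
All clauses satisfied.

u = True, e = True, h = True, s = True, r = True, v = True, a = True, c = False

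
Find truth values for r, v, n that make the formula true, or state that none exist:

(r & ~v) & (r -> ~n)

r = True, v = False, n = False

  r & ~v = True
    ~v = True
  r -> ~n = True
    ~n = True
Both conjuncts True, so the formula holds.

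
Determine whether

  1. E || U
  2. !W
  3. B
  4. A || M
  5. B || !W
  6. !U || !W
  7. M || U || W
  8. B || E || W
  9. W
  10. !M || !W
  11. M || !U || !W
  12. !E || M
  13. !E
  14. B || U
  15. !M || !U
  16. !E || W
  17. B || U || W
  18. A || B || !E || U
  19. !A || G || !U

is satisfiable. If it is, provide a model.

Case W = True:
  Clause (!W) is falsified — contradiction.
Case W = False:
  Clause (W) is falsified — contradiction.
Both cases fail, so the formula is unsatisfiable.

The formula is unsatisfiable.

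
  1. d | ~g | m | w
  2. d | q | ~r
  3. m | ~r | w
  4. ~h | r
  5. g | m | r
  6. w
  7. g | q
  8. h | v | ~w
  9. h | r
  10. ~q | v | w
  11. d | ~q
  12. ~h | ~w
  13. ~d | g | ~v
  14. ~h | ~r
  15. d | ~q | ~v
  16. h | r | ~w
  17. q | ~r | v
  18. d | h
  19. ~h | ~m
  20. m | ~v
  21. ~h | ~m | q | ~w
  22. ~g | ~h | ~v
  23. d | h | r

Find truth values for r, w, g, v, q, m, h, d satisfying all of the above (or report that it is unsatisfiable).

r = True; w = True; g = True; v = True; q = True; m = True; h = False; d = True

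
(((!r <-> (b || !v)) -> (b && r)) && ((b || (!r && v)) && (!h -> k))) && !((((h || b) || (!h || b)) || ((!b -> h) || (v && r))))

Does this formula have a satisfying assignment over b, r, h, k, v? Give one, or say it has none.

Unsatisfiable

The conjunct !((((h || b) || (!h || b)) || ((!b -> h) || (v && r)))) is unsatisfiable on its own:
  h = True: this becomes !((True || True)) = False.
  h = False: this becomes !((True || (b || (v && r)))) = False.
So the whole conjunction is unsatisfiable.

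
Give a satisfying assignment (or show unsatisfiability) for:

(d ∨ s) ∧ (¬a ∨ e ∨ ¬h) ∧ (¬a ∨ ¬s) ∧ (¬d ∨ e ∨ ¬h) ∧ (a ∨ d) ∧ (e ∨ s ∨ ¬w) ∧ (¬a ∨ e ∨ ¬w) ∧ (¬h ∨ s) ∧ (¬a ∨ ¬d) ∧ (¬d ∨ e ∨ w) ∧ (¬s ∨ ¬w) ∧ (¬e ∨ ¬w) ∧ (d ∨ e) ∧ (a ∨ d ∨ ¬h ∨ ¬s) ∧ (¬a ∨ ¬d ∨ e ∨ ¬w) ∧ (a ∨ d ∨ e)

h = False; w = False; s = True; e = True; a = False; d = True

Set h = False.
Try w = True:
  (¬s ∨ ¬w) forces s = False.
  (d ∨ s) forces d = True.
  (e ∨ s ∨ ¬w) forces e = True.
  clause (¬e ∨ ¬w) is falsified — backtrack.
So w = False.
Set s = True.
  then (¬a ∨ ¬s) forces a = False.
  then (a ∨ d) forces d = True.
  then (¬d ∨ e ∨ w) forces e = True.
All clauses satisfied.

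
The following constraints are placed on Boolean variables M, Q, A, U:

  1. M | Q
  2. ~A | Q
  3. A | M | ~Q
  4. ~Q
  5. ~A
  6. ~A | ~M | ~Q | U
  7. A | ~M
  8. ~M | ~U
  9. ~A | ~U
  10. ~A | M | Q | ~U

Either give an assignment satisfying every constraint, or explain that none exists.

Case Q = True:
  Clause (~Q) is falsified — contradiction.
Case Q = False:
  (M | Q) forces M = True.
  (~A | Q) forces A = False.
  Clause (A | ~M) is falsified — contradiction.
Both cases fail, so the formula is unsatisfiable.

The formula is unsatisfiable.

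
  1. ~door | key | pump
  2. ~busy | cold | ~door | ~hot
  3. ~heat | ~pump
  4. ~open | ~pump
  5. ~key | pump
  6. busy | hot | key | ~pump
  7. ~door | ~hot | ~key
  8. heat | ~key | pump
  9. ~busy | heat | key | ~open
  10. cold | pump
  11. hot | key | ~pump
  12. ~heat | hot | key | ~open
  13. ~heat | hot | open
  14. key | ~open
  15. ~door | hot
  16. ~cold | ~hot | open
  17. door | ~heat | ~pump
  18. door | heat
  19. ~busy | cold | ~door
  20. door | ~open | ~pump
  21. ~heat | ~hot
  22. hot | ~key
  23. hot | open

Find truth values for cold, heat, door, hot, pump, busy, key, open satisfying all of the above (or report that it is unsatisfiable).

cold = False; heat = False; door = True; hot = True; pump = True; busy = False; key = False; open = False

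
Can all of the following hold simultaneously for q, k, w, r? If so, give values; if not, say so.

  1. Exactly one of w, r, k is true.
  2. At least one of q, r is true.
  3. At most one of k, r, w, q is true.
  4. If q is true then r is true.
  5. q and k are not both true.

q: False, k: False, w: False, r: True

  (1) {w, r, k}: 1 true — exactly one ✓
  (2) {q, r}: 1 true — at least one ✓
  (3) {k, r, w, q}: 1 true — at most one ✓
  (4) q=F ⇒ r: vacuous ✓
  (5) q=F, k=F — not both ✓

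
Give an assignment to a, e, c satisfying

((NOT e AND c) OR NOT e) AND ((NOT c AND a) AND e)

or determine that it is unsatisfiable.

Case e = True: the conjunct (NOT e AND c) OR NOT e becomes (False AND c) OR NOT True = False.
Case e = False: the conjunct e is False.
Both cases fail — unsatisfiable.

Unsatisfiable — no assignment works.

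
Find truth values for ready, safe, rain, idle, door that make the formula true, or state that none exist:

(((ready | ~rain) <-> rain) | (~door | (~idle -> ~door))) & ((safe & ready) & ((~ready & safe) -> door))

ready=T, safe=T, rain=T, idle=F, door=T

  ((ready | ~rain) <-> rain) | (~door | (~idle -> ~door)) = True
    (ready | ~rain) <-> rain = True
      ready | ~rain = True
        ~rain = False
    ~door | (~idle -> ~door) = False
      ~door = False
      ~idle -> ~door = False
        ~idle = True
        ~door = False
  (safe & ready) & ((~ready & safe) -> door) = True
    safe & ready = True
    (~ready & safe) -> door = True
      ~ready & safe = False
        ~ready = False
Both conjuncts True, so the formula holds.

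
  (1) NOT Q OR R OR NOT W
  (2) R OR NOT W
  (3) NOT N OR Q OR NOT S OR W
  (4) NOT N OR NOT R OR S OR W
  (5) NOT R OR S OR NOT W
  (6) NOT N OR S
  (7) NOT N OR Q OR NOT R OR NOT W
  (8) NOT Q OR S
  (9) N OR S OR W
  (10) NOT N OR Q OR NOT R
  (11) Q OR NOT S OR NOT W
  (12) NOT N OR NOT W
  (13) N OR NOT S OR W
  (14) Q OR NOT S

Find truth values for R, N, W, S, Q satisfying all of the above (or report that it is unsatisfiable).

R=T; N=F; W=T; S=T; Q=T

Set R = True.
Set N = False.
Try W = False:
  (N OR S OR W) forces S = True.
  clause (N OR NOT S OR W) is falsified — backtrack.
So W = True.
  then (NOT R OR S OR NOT W) forces S = True.
  then (Q OR NOT S OR NOT W) forces Q = True.
All clauses satisfied.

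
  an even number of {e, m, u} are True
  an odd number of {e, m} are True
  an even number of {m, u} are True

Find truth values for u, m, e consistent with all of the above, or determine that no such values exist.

u = True, m = True, e = False

{e, m, u}: 2 true → even ✓
{e, m}: 1 true → odd ✓
{m, u}: 2 true → even ✓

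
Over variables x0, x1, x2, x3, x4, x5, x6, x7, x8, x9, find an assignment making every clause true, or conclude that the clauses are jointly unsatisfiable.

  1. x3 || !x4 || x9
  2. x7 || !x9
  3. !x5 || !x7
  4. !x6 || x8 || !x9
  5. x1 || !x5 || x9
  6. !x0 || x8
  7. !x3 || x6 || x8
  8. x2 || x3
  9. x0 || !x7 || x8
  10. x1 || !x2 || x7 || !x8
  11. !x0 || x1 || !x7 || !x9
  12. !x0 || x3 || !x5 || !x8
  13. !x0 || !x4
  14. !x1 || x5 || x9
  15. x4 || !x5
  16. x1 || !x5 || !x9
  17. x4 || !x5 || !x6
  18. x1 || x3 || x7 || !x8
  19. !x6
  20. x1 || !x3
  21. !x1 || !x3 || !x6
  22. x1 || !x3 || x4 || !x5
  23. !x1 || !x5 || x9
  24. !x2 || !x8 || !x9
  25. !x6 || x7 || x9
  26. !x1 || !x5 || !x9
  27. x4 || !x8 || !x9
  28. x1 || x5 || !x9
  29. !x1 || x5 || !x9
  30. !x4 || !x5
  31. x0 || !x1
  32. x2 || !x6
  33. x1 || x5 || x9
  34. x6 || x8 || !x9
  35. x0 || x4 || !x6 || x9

Unsatisfiable

Case x5 = True:
  (!x5 || !x7) forces x7 = False.
  (x7 || !x9) forces x9 = False.
  (x1 || !x5 || x9) forces x1 = True.
  Clause (!x1 || !x5 || x9) is falsified — contradiction.
Case x5 = False:
  (!x6) forces x6 = False.
  If x9 = True:
    (x7 || !x9) forces x7 = True.
    (x1 || x5 || !x9) forces x1 = True.
    clause (!x1 || x5 || !x9) is falsified.
  If x9 = False:
    (!x1 || x5 || x9) forces x1 = False.
    clause (x1 || x5 || x9) is falsified.
  Every sub-case reaches a contradiction.
Both cases fail, so the formula is unsatisfiable.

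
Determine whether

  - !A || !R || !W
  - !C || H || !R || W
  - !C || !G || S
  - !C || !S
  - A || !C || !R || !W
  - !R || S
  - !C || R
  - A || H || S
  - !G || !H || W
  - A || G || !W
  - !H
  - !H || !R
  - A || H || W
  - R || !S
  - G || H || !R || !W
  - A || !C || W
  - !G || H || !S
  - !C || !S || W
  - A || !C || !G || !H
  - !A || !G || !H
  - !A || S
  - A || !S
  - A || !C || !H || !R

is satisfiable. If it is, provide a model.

H = False, C = False, A = True, G = False, R = True, S = True, W = False

Unit clause (!H) forces H = False.
Set C = False.
Try A = False:
  (A || H || S) forces S = True.
  clause (A || !S) is falsified — backtrack.
So A = True.
  then (!A || S) forces S = True.
  then (R || !S) forces R = True.
  then (!G || H || !S) forces G = False.
  then (!A || !R || !W) forces W = False.
All clauses satisfied.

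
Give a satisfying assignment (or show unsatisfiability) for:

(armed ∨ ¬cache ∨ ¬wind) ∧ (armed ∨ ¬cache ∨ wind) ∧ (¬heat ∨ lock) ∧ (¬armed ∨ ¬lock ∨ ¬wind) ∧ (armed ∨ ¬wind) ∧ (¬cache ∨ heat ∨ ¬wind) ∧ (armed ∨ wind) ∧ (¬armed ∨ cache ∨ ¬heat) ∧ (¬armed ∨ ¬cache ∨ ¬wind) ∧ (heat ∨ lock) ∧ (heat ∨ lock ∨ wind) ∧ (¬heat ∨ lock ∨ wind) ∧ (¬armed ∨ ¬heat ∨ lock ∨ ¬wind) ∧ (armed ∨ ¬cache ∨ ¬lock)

Try armed = False:
  (armed ∨ ¬wind) forces wind = False.
  clause (armed ∨ wind) is falsified — backtrack.
So armed = True.
Set cache = False.
  then (¬armed ∨ cache ∨ ¬heat) forces heat = False.
  then (heat ∨ lock) forces lock = True.
  then (¬armed ∨ ¬lock ∨ ¬wind) forces wind = False.
All clauses satisfied.

armed = True, cache = False, heat = False, lock = True, wind = False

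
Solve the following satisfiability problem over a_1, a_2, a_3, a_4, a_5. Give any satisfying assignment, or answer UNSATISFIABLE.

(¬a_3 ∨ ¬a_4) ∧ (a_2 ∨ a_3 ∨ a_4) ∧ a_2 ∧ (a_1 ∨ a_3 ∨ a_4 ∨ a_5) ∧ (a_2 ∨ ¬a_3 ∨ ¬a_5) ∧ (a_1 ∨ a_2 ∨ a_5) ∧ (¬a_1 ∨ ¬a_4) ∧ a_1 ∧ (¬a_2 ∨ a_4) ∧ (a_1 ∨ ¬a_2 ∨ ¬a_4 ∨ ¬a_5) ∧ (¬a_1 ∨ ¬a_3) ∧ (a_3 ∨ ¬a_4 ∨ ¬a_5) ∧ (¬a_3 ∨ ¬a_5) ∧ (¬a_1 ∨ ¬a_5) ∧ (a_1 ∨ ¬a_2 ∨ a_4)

Case a_1 = True:
  (a_2) forces a_2 = True.
  (¬a_1 ∨ ¬a_4) forces a_4 = False.
  Clause (¬a_2 ∨ a_4) is falsified — contradiction.
Case a_1 = False:
  Clause (a_1) is falsified — contradiction.
Both cases fail, so the formula is unsatisfiable.

Unsatisfiable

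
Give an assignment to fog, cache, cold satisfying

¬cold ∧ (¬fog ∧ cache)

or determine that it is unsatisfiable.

fog = False, cache = True, cold = False

  ¬cold = True
  ¬fog ∧ cache = True
    ¬fog = True
Both conjuncts True, so the formula holds.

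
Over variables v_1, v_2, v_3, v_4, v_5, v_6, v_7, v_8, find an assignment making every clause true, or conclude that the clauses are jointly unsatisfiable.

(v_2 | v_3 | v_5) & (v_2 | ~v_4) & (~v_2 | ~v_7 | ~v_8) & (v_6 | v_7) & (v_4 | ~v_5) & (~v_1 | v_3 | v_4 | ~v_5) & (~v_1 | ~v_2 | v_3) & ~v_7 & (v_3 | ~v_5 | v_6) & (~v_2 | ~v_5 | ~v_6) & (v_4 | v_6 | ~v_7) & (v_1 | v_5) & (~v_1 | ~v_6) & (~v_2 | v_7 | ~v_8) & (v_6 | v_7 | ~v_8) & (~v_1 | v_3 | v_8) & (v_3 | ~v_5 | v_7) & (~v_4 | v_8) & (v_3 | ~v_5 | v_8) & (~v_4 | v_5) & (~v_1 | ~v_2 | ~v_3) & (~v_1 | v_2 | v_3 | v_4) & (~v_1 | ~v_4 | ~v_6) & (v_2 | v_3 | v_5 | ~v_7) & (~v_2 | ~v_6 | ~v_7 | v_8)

The formula is unsatisfiable.

Case v_7 = True:
  Clause (~v_7) is falsified — contradiction.
Case v_7 = False:
  (v_6 | v_7) forces v_6 = True.
  (~v_1 | ~v_6) forces v_1 = False.
  (v_1 | v_5) forces v_5 = True.
  (v_4 | ~v_5) forces v_4 = True.
  (v_2 | ~v_4) forces v_2 = True.
  Clause (~v_2 | ~v_5 | ~v_6) is falsified — contradiction.
Both cases fail, so the formula is unsatisfiable.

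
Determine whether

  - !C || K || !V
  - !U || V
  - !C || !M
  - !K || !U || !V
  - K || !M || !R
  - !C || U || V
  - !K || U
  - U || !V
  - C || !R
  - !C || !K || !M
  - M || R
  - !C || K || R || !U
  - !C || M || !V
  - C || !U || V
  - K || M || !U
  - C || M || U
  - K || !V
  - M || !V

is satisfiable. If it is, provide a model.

U = False, C = False, V = False, R = False, K = False, M = True

Try U = True:
  (!U || V) forces V = True.
  (!K || !U || !V) forces K = False.
  clause (K || !V) is falsified — backtrack.
So U = False.
  then (!K || U) forces K = False.
  then (U || !V) forces V = False.
  then (!C || U || V) forces C = False.
  then (C || !R) forces R = False.
  then (M || R) forces M = True.
All clauses satisfied.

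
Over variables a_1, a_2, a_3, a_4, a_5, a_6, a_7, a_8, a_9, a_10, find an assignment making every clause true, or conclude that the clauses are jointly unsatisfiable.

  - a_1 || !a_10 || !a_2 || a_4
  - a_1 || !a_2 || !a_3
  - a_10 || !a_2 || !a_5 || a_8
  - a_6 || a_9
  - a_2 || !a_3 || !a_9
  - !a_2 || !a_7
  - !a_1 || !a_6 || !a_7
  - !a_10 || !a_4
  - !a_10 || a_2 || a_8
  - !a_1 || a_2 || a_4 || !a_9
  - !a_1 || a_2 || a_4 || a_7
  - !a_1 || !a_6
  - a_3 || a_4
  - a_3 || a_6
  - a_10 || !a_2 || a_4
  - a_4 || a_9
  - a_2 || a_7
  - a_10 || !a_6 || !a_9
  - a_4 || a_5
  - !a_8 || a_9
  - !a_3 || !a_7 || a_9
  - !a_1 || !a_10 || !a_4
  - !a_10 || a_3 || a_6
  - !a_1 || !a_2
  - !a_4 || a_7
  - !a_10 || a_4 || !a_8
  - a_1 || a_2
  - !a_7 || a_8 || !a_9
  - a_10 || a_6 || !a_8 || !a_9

Case a_1 = True:
  (!a_1 || !a_6) forces a_6 = False.
  (a_6 || a_9) forces a_9 = True.
  (a_3 || a_6) forces a_3 = True.
  (a_2 || !a_3 || !a_9) forces a_2 = True.
  Clause (!a_1 || !a_2) is falsified — contradiction.
Case a_1 = False:
  (a_1 || a_2) forces a_2 = True.
  (a_1 || !a_2 || !a_3) forces a_3 = False.
  (!a_2 || !a_7) forces a_7 = False.
  (a_3 || a_4) forces a_4 = True.
  Clause (!a_4 || a_7) is falsified — contradiction.
Both cases fail, so the formula is unsatisfiable.

UNSATISFIABLE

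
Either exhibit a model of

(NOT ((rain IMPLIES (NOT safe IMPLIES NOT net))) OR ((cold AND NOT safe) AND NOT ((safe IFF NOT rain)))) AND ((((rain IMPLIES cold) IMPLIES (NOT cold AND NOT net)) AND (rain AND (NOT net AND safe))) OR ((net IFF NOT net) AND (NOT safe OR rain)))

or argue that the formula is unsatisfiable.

UNSATISFIABLE

Case safe = True: the conjunct NOT ((rain IMPLIES (NOT safe IMPLIES NOT net))) OR ((cold AND NOT safe) AND NOT ((safe IFF NOT rain))) becomes NOT True OR (False AND NOT (NOT rain)) = False.
Case safe = False: the formula simplifies to (NOT ((rain IMPLIES NOT net)) OR (cold AND NOT rain)) AND (net IFF NOT net).
  net = True: the conjunct net IFF NOT net becomes True IFF NOT True = False.
  net = False: the conjunct net IFF NOT net becomes False IFF NOT False = False.
Both cases fail — unsatisfiable.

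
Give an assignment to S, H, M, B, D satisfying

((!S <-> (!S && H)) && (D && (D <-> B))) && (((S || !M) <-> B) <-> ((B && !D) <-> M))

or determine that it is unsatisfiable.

S = False; H = True; M = True; B = True; D = True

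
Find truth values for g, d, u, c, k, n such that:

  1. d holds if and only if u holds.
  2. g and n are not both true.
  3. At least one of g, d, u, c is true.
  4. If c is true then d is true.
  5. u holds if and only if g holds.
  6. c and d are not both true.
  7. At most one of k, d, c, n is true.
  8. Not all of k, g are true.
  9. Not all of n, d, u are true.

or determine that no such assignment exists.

g = True, d = True, u = True, c = False, k = False, n = False

  (1) d=T, u=T — same ✓
  (2) g=T, n=F — not both ✓
  (3) {g, d, u, c}: 3 true — at least one ✓
  (4) c=F ⇒ d: vacuous ✓
  (5) u=T, g=T — same ✓
  (6) c=F, d=T — not both ✓
  (7) {k, d, c, n}: 1 true — at most one ✓
  (8) {k, g}: 1/2 true — not all ✓
  (9) {n, d, u}: 2/3 true — not all ✓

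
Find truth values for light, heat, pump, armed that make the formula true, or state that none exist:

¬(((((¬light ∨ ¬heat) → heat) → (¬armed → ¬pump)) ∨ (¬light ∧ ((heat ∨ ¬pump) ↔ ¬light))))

light: True, heat: True, pump: True, armed: False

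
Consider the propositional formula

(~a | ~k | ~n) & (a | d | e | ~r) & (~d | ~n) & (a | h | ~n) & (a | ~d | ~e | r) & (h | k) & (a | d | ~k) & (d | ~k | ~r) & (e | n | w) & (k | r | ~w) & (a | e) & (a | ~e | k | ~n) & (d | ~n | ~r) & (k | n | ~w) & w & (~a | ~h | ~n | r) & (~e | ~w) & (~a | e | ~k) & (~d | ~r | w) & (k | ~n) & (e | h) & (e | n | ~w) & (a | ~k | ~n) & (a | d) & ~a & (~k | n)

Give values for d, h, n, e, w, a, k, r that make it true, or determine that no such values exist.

Unsatisfiable

Case e = True:
  (w) forces w = True.
  Clause (~e | ~w) is falsified — contradiction.
Case e = False:
  (a | e) forces a = True.
  Clause (~a) is falsified — contradiction.
Both cases fail, so the formula is unsatisfiable.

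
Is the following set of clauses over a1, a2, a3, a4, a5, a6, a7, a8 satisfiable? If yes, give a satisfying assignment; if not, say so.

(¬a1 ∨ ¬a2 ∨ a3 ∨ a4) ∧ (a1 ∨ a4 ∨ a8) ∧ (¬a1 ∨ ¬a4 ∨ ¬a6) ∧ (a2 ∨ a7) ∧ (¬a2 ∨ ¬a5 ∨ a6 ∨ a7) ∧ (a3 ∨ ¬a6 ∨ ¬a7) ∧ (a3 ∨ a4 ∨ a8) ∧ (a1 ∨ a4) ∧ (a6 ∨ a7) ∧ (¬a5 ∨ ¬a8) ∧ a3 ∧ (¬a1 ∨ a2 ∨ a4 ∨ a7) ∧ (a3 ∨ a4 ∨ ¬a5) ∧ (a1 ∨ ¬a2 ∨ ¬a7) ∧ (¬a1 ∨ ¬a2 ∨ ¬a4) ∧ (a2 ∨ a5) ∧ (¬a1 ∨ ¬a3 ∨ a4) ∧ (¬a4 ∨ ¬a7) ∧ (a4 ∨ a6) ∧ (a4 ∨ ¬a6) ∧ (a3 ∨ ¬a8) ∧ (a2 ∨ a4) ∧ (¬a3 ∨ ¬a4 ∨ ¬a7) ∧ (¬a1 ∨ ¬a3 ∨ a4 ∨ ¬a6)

Unit clause (a3) forces a3 = True.
Set a1 = False.
  then (a1 ∨ a4) forces a4 = True.
  then (¬a4 ∨ ¬a7) forces a7 = False.
  then (a2 ∨ a7) forces a2 = True.
  then (a6 ∨ a7) forces a6 = True.
Set a5 = False.
Set a8 = False.
All clauses satisfied.

a1: False; a2: True; a3: True; a4: True; a5: False; a6: True; a7: False; a8: False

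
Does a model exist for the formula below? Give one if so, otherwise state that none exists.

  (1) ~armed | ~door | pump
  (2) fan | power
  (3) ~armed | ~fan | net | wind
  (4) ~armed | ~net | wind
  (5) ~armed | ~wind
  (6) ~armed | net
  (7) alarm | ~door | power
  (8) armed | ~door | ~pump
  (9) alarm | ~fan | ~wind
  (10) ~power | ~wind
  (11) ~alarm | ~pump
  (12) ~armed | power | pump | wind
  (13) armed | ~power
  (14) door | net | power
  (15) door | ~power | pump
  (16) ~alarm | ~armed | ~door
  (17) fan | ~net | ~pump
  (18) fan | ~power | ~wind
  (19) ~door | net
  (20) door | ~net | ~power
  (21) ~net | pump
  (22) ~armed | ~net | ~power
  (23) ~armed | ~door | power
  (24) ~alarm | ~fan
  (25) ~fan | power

Case armed = True:
  (~armed | ~wind) forces wind = False.
  (~armed | ~net | wind) forces net = False.
  Clause (~armed | net) is falsified — contradiction.
Case armed = False:
  (armed | ~power) forces power = False.
  (fan | power) forces fan = True.
  Clause (~fan | power) is falsified — contradiction.
Both cases fail, so the formula is unsatisfiable.

Unsatisfiable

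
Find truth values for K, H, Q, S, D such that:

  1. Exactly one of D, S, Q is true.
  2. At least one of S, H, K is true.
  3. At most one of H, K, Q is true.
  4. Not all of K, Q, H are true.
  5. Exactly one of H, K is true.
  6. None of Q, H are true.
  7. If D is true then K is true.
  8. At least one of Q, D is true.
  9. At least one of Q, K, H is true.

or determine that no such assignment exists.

K: True, H: False, Q: False, S: False, D: True

  (1) {D, S, Q}: 1 true — exactly one ✓
  (2) {S, H, K}: 1 true — at least one ✓
  (3) {H, K, Q}: 1 true — at most one ✓
  (4) {K, Q, H}: 1/3 true — not all ✓
  (5) {H, K}: 1 true — exactly one ✓
  (6) {Q, H}: 0 true — none ✓
  (7) D=T ⇒ K: T ✓
  (8) {Q, D}: 1 true — at least one ✓
  (9) {Q, K, H}: 1 true — at least one ✓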